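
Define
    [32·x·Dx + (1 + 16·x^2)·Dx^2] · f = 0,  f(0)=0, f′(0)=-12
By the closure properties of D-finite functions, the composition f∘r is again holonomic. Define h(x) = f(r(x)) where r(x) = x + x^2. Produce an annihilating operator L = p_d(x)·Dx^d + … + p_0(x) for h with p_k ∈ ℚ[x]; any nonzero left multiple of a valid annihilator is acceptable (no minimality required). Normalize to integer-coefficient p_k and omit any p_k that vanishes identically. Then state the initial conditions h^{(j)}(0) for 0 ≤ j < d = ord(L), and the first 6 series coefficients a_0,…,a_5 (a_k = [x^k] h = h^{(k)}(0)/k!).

f: a_k = 0, -12, 0, 64, 0, -3072/5, …
h₀=f(r): pull back L_f along r ⇒ L₀.
L = (-2 + 32·x + 128·x^2 + 192·x^3 + 96·x^4)·Dx + (1 + 2·x + 16·x^2 + 64·x^3 + 80·x^4 + 32·x^5)·Dx^2  (order 2).
h: a_k = 0, -12, -12, 64, 192, -2112/5, …
ICs: h(0) = 0, h′(0) = -12.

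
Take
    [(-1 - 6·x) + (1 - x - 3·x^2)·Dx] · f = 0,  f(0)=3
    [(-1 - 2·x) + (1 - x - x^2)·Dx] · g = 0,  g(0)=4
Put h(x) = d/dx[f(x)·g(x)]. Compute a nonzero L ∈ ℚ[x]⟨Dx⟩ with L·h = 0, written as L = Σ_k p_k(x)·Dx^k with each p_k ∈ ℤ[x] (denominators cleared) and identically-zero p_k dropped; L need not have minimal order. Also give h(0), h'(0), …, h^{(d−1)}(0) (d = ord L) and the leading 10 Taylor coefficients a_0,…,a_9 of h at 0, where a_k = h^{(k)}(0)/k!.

f: a_k = 3, 3, 12, 21, 57, 120, 291, 651, 1524, 3477, …
g: a_k = 4, 4, 8, 12, 20, 32, 52, 84, 136, 220, …
h₀=f·g: eliminate ⇒ L₀, order ≤ 1·1.
Derive L from L₀ (diff closure).
L = (7 + 6·x - 15·x^2 - 108·x^3 + 15·x^4 + 180·x^5 + 90·x^6) + (-1 - x + 15·x^2 - x^3 - 45·x^4 - 3·x^5 + 42·x^6 + 18·x^7)·Dx  (order 1).
h: a_k = 24, 168, 576, 2016, 5880, 17064, 46368, 124512, 324864, 838560, …
ICs: h(0) = 24.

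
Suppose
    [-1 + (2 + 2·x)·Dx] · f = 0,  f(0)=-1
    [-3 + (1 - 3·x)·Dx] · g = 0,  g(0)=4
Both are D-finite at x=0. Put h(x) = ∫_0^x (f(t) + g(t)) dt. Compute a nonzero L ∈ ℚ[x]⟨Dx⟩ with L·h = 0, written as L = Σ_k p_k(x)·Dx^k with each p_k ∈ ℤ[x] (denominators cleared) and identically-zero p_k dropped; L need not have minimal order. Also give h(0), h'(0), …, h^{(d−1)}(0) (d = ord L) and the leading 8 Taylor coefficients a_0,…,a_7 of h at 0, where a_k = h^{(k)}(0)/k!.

L = (39 + 27·x)·Dx + (-73 - 138·x - 81·x^2)·Dx^2 + (10 - 2·x - 66·x^2 - 54·x^3)·Dx^3  (order 3).
h: a_k = 0, 3, 23/4, 289/24, 1727/64, 41477/640, 248825/1536, 2986005/7168, …
ICs: h(0) = 0, h′(0) = 3, h′′(0) = 23/2.

f: a_k = -1, -1/2, 1/8, -1/16, 5/128, -7/256, 21/1024, -33/2048, …
g: a_k = 4, 12, 36, 108, 324, 972, 2916, 8748, …
f+g: L₀ = lclm(L_f,L_g), ord ≤ 1+1.
Integrate: L := L₀·Dx.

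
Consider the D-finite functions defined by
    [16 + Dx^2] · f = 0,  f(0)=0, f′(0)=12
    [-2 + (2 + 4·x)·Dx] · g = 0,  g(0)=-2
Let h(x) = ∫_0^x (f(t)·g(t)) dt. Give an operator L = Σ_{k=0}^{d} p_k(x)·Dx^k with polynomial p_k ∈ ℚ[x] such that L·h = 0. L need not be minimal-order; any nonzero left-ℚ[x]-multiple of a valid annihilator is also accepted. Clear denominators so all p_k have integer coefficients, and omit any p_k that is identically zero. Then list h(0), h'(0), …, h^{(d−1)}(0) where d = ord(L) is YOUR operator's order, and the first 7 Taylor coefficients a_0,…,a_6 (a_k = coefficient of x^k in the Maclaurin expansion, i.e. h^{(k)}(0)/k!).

f: a_k = 0, 12, 0, -32, 0, 128/5, 0, …
g: a_k = -2, -2, 1, -1, 5/4, -7/4, 21/8, …
Sym-product of L_f,L_g gives L₀ (≤ ord 2).
∫: right-multiply L₀ by Dx.
L = (19 + 64·x + 64·x^2)·Dx + (-2 - 4·x)·Dx^2 + (1 + 4·x + 4·x^2)·Dx^3  (order 3).
h: a_k = 0, 0, -12, -8, 19, 52/5, -341/30, …
ICs: h(0) = 0, h′(0) = 0, h′′(0) = -24.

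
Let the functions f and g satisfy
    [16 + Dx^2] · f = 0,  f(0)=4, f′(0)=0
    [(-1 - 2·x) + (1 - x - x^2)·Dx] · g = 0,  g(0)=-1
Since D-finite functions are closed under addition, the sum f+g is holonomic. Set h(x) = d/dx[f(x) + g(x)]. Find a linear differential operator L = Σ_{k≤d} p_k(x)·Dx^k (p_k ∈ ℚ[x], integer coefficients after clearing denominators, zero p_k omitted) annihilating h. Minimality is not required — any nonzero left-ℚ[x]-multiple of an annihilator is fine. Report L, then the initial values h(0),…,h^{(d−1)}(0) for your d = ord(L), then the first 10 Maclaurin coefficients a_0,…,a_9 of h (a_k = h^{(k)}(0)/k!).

f: a_k = 4, 0, -32, 0, 128/3, 0, -1024/45, 0, 2048/315, 0, …
g: a_k = -1, -1, -2, -3, -5, -8, -13, -21, -34, -55, …
L₀ := lclm(L_f,L_g); ord L₀ ≤ 2+1.
Derive L from L₀ (diff closure).
L = (1472 + 2624·x + 2560·x^2 + 640·x^3 + 2240·x^4 + 2304·x^5 + 768·x^6) + (-272 - 112·x + 1008·x^2 - 160·x^3 - 800·x^4 + 576·x^5 + 896·x^6 + 256·x^7)·Dx + (92 + 164·x + 160·x^2 + 40·x^3 + 140·x^4 + 144·x^5 + 48·x^6)·Dx^2 + (-17 - 7·x + 63·x^2 - 10·x^3 - 50·x^4 + 36·x^5 + 56·x^6 + 16·x^7)·Dx^3  (order 3).
h: a_k = -1, -68, -9, 452/3, -40, -3218/15, -147, -69296/315, -495, -2555918/2835, …
ICs: h(0) = -1, h′(0) = -68, h′′(0) = -18.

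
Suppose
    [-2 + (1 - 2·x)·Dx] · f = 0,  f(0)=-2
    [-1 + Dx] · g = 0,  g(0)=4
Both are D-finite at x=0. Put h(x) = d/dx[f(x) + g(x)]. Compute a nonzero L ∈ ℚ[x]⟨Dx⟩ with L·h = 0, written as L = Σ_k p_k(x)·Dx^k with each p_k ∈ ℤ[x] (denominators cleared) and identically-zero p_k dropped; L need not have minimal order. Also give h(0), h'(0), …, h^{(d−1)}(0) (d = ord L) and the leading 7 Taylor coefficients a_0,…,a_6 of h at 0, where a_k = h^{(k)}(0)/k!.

L = (20 + 8·x) + (-23 - 4·x + 4·x^2)·Dx + (3 - 4·x - 4·x^2)·Dx^2  (order 2).
h: a_k = 0, -12, -46, -382/3, -1919/6, -23039/30, -322559/180, …
ICs: h(0) = 0, h′(0) = -12.

f: a_k = -2, -4, -8, -16, -32, -64, -128, …
g: a_k = 4, 4, 2, 2/3, 1/6, 1/30, 1/180, …
Weyl lclm of L_f,L_g ⇒ L₀ (ord ≤ 2).
Derive L from L₀ (diff closure).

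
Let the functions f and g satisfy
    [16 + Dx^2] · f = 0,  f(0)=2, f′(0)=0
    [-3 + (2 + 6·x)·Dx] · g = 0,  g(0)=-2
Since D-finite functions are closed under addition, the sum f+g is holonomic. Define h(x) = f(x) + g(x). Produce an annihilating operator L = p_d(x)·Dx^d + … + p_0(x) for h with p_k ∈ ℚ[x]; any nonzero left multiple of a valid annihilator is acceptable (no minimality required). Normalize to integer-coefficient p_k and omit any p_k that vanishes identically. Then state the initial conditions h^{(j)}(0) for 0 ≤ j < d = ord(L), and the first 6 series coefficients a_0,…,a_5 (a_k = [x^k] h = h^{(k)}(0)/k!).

L = (-4368 - 18432·x - 27648·x^2) + (1760 + 17568·x + 55296·x^2 + 55296·x^3)·Dx + (-273 - 1152·x - 1728·x^2)·Dx^2 + (110 + 1098·x + 3456·x^2 + 3456·x^3)·Dx^3  (order 3).
h: a_k = 0, -3, -55/4, -27/8, 5311/192, -1701/128, …
ICs: h(0) = 0, h′(0) = -3, h′′(0) = -55/2.

f: a_k = 2, 0, -16, 0, 64/3, 0, …
g: a_k = -2, -3, 9/4, -27/8, 405/64, -1701/128, …
L₀ := lclm(L_f,L_g); ord L₀ ≤ 2+1.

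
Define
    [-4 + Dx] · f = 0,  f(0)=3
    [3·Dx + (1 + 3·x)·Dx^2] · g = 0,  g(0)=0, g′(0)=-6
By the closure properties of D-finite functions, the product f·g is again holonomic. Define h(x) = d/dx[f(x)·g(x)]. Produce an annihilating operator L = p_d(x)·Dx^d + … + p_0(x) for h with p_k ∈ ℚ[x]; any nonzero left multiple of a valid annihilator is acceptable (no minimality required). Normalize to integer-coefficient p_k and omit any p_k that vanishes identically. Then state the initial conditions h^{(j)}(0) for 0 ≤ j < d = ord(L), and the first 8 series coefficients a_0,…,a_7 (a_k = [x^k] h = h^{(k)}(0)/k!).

L = (40 + 96·x + 576·x^2) + (-14 - 84·x - 288·x^2)·Dx + (1 + 15·x + 36·x^2)·Dx^2  (order 2).
h: a_k = -18, -90, -270, -282, -708, 558, -15518/5, 42974/5, …
ICs: h(0) = -18, h′(0) = -90.

f: a_k = 3, 12, 24, 32, 32, 128/5, 256/15, 1024/105, …
g: a_k = 0, -6, 9, -18, 81/2, -486/5, 243, -4374/7, …
f·g: L₀ = L_f ⊗_s L_g, ord ≤ 1·2.
h=h₀': d/dx-closure on L₀ ⇒ L.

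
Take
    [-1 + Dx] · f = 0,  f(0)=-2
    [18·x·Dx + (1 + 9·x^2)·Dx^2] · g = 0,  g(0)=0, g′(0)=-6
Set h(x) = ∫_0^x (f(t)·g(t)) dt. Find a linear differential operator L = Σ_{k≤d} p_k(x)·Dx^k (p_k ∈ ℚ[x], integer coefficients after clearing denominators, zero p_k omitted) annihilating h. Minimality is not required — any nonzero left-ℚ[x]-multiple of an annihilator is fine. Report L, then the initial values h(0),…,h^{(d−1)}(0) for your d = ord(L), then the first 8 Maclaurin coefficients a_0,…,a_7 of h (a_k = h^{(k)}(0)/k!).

L = (1 - 18·x + 9·x^2)·Dx + (-2 + 18·x - 18·x^2)·Dx^2 + (1 + 9·x^2)·Dx^3  (order 3).
h: a_k = 0, 0, 6, 4, -15/2, -34/5, 1769/60, 377/14, …
ICs: h(0) = 0, h′(0) = 0, h′′(0) = 12.

f: a_k = -2, -2, -1, -1/3, -1/12, -1/60, -1/360, -1/2520, …
g: a_k = 0, -6, 0, 18, 0, -486/5, 0, 4374/7, …
Sym-product of L_f,L_g gives L₀ (≤ ord 2).
∫: right-multiply L₀ by Dx.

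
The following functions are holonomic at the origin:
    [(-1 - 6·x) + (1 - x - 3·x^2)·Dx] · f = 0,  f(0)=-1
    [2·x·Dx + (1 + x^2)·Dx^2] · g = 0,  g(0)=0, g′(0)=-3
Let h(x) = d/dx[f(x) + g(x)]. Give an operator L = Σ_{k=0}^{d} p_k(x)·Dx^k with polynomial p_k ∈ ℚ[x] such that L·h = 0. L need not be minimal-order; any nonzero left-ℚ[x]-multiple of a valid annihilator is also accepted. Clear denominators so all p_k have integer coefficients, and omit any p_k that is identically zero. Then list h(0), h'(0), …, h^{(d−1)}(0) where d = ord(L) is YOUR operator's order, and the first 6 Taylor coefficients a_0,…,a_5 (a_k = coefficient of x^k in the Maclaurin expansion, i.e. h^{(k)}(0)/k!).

L = (-8 + 32·x + 300·x^2 + 504·x^3 + 1134·x^4 + 162·x^6) + (22 + 148·x + 184·x^2 + 576·x^3 + 441·x^4 + 918·x^5 + 27·x^6 + 162·x^7)·Dx + (-4 - 6·x - 18·x^2 + 60·x^3 + 85·x^4 + 75·x^5 + 126·x^6 + 9·x^7 + 27·x^8)·Dx^2  (order 2).
h: a_k = -4, -8, -18, -76, -203, -582, …
ICs: h(0) = -4, h′(0) = -8.

f: a_k = -1, -1, -4, -7, -19, -40, …
g: a_k = 0, -3, 0, 1, 0, -3/5, …
f+g: L₀ = lclm(L_f,L_g), ord ≤ 1+2.
Derive L from L₀ (diff closure).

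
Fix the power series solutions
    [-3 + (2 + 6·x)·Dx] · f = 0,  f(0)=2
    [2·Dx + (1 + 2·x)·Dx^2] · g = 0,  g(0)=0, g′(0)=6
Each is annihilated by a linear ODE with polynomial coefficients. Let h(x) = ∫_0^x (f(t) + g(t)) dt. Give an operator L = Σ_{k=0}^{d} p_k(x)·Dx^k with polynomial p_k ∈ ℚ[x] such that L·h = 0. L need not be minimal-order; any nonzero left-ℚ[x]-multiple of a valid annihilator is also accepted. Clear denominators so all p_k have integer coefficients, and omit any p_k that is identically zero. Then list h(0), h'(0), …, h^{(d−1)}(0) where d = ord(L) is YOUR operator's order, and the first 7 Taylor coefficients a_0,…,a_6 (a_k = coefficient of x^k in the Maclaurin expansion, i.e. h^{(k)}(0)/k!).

f: a_k = 2, 3, -9/4, 27/8, -405/64, 1701/128, -15309/512, …
g: a_k = 0, 6, -6, 8, -12, 96/5, -32, …
L₀ := lclm(L_f,L_g); ord L₀ ≤ 1+2.
Integrate: L := L₀·Dx.
L = (-6 + 36·x)·Dx^2 + (5 + 84·x + 180·x^2)·Dx^3 + (2 + 22·x + 72·x^2 + 72·x^3)·Dx^4  (order 4).
h: a_k = 0, 2, 9/2, -11/4, 91/32, -1173/320, 6931/1280, …
ICs: h(0) = 0, h′(0) = 2, h′′(0) = 9, h′′′(0) = -33/2.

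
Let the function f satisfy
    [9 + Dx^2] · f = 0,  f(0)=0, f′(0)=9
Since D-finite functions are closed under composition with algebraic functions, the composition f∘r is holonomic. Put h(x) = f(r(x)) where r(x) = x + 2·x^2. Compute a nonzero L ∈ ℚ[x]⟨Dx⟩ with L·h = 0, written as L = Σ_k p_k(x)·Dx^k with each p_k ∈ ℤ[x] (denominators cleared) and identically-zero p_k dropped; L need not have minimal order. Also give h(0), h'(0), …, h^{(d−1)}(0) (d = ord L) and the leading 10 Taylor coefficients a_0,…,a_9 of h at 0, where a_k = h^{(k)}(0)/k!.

L = (9 + 108·x + 432·x^2 + 576·x^3) - 4·Dx + (1 + 4·x)·Dx^2  (order 2).
h: a_k = 0, 9, 18, -27/2, -81, -6237/40, -189/4, 135351/560, 18711/40, 1688121/4480, …
ICs: h(0) = 0, h′(0) = 9.

f: a_k = 0, 9, 0, -27/2, 0, 243/40, 0, -729/560, 0, 729/4480, …
h₀=f(r): pull back L_f along r ⇒ L₀.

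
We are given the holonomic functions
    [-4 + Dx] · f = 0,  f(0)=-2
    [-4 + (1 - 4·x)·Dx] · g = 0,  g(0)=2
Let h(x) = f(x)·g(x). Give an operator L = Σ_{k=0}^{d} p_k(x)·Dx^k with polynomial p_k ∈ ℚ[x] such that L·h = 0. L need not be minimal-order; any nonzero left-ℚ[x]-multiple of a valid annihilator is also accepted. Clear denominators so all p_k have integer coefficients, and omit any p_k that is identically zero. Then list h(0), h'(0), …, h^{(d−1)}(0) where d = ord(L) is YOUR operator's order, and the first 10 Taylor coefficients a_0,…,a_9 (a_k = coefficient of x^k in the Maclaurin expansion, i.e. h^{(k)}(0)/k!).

f: a_k = -2, -8, -16, -64/3, -64/3, -256/15, -512/45, -2048/315, -1024/315, -4096/2835, …
g: a_k = 2, 8, 32, 128, 512, 2048, 8192, 32768, 131072, 524288, …
f·g: L₀ = L_f ⊗_s L_g, ord ≤ 1·1.
L = (8 - 16·x) + (-1 + 4·x)·Dx  (order 1).
h: a_k = -4, -32, -160, -2048/3, -8320/3, -166912/15, -2003968/45, -11223040/63, -224462848/315, -1616134144/567, …
ICs: h(0) = -4.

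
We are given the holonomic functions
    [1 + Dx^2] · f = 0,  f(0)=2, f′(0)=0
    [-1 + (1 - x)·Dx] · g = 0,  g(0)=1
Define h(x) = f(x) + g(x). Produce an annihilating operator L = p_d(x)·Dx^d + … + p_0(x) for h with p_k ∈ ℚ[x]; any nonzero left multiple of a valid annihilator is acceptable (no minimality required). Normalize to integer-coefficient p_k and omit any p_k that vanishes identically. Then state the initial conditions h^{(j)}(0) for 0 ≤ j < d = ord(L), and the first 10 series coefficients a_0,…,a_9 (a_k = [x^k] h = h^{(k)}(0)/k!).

L = (-7 + 2·x - x^2) + (3 - 5·x + 3·x^2 - x^3)·Dx + (-7 + 2·x - x^2)·Dx^2 + (3 - 5·x + 3·x^2 - x^3)·Dx^3  (order 3).
h: a_k = 3, 1, 0, 1, 13/12, 1, 359/360, 1, 20161/20160, 1, …
ICs: h(0) = 3, h′(0) = 1, h′′(0) = 0.

f: a_k = 2, 0, -1, 0, 1/12, 0, -1/360, 0, 1/20160, 0, …
g: a_k = 1, 1, 1, 1, 1, 1, 1, 1, 1, 1, …
h₀=f+g: left-lcm gives L₀, ord ≤ 3.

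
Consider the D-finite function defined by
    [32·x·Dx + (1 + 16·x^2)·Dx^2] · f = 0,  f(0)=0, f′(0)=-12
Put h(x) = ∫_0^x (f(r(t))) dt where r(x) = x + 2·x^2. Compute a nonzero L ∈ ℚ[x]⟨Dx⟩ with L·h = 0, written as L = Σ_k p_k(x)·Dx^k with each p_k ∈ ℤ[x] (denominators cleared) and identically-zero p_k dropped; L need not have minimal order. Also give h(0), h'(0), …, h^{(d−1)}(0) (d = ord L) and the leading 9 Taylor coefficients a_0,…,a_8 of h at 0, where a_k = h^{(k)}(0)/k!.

f: a_k = 0, -12, 0, 64, 0, -3072/5, 0, 49152/7, 0, …
Substitute x→r, Dx→(1/r')Dx; clear ⇒ L₀.
∫: right-multiply L₀ by Dx.
L = (-4 + 32·x + 256·x^2 + 768·x^3 + 768·x^4)·Dx^2 + (1 + 4·x + 16·x^2 + 128·x^3 + 320·x^4 + 256·x^5)·Dx^3  (order 3).
h: a_k = 0, 0, -6, -8, 16, 384/5, 128/5, -5632/7, -15360/7, …
ICs: h(0) = 0, h′(0) = 0, h′′(0) = -12.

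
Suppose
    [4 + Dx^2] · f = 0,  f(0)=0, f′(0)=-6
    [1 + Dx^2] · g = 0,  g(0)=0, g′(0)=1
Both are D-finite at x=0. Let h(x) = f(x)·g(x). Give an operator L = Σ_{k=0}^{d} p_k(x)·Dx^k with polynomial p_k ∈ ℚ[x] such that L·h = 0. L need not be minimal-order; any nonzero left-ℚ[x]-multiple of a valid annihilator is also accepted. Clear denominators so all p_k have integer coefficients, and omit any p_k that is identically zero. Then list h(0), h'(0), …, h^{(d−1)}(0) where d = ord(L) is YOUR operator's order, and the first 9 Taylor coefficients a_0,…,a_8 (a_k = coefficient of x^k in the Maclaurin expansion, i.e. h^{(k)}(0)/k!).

L = 9 + 10·Dx^2 + Dx^4  (order 4).
h: a_k = 0, 0, -6, 0, 5, 0, -91/60, 0, 41/168, …
ICs: h(0) = 0, h′(0) = 0, h′′(0) = -12, h′′′(0) = 0.

f: a_k = 0, -6, 0, 4, 0, -4/5, 0, 8/105, 0, …
g: a_k = 0, 1, 0, -1/6, 0, 1/120, 0, -1/5040, 0, …
Product ⇒ symmetric product L₀, ord ≤ 4.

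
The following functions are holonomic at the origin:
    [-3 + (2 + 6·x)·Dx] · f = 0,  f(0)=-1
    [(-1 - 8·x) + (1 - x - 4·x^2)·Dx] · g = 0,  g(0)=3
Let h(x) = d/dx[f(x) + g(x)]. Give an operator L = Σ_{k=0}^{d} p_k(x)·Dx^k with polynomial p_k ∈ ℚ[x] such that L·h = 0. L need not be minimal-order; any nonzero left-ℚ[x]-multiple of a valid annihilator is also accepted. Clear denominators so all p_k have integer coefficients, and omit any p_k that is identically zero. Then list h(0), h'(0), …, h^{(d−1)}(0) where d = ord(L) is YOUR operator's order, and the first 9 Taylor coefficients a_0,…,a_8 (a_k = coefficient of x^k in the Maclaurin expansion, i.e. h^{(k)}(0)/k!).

L = (-594 - 4230·x - 12960·x^2 - 14400·x^3 - 17280·x^4) + (-189 - 3054·x - 16389·x^2 - 38544·x^3 - 55440·x^4 - 51840·x^5)·Dx + (46 + 350·x + 794·x^2 - 198·x^3 - 5376·x^4 - 13920·x^5 - 11520·x^6)·Dx^2  (order 2).
h: a_k = 3/2, 129/4, 1215/16, 11541/32, 241095/256, 1714023/512, 18461331/2048, 117338829/4096, 5056123383/65536, …
ICs: h(0) = 3/2, h′(0) = 129/4.

f: a_k = -1, -3/2, 9/8, -27/16, 405/128, -1701/256, 15309/1024, -72171/2048, 2814669/32768, …
g: a_k = 3, 3, 15, 27, 87, 195, 543, 1323, 3495, …
L₀ := lclm(L_f,L_g); ord L₀ ≤ 1+1.
Differentiate: ansatz ord ≤ ord L₀ ⇒ L.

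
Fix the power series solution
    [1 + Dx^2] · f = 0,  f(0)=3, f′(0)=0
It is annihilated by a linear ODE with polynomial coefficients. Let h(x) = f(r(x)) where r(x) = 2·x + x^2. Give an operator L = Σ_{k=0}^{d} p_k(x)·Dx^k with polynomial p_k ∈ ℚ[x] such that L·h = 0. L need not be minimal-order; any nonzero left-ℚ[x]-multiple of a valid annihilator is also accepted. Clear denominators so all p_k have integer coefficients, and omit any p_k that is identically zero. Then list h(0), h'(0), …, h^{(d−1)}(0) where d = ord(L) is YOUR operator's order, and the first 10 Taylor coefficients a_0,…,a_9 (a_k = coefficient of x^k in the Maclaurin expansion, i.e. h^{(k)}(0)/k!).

L = (4 + 12·x + 12·x^2 + 4·x^3) - Dx + (1 + x)·Dx^2  (order 2).
h: a_k = 3, 0, -6, -6, 1/2, 4, 41/15, 1/5, -719/840, -62/105, …
ICs: h(0) = 3, h′(0) = 0.

f: a_k = 3, 0, -3/2, 0, 1/8, 0, -1/240, 0, 1/13440, 0, …
h₀=f(r): pull back L_f along r ⇒ L₀.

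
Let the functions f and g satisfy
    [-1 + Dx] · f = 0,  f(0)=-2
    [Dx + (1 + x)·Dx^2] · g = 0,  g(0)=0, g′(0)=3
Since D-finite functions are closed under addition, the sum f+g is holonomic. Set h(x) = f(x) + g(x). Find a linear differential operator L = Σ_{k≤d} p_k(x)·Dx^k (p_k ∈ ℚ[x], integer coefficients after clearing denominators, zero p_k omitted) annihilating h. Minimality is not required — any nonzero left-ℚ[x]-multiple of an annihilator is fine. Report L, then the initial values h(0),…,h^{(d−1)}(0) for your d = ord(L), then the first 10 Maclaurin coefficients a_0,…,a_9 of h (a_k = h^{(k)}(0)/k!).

L = (-3 - x)·Dx + (1 - 2·x - x^2)·Dx^2 + (2 + 3·x + x^2)·Dx^3  (order 3).
h: a_k = -2, 1, -5/2, 2/3, -5/6, 7/12, -181/360, 1079/2520, -7561/20160, 60479/181440, …
ICs: h(0) = -2, h′(0) = 1, h′′(0) = -5.

f: a_k = -2, -2, -1, -1/3, -1/12, -1/60, -1/360, -1/2520, -1/20160, -1/181440, …
g: a_k = 0, 3, -3/2, 1, -3/4, 3/5, -1/2, 3/7, -3/8, 1/3, …
Sum ⇒ L₀ = lclm(L_f,L_g) in ℚ(x)⟨Dx⟩.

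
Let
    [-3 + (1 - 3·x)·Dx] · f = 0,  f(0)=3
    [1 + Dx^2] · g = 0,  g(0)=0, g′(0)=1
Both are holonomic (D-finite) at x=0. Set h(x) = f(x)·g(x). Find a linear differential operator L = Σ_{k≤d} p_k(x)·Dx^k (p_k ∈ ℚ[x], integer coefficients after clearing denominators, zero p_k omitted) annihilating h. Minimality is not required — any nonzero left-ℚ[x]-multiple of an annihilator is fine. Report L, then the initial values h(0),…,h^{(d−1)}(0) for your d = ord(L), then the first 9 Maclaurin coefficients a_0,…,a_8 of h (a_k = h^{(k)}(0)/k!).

L = (-1 + 3·x) + 6·Dx + (-1 + 3·x)·Dx^2  (order 2).
h: a_k = 0, 3, 9, 53/2, 159/2, 9541/40, 28623/40, 3606497/1680, 3606497/560, …
ICs: h(0) = 0, h′(0) = 3.

f: a_k = 3, 9, 27, 81, 243, 729, 2187, 6561, 19683, …
g: a_k = 0, 1, 0, -1/6, 0, 1/120, 0, -1/5040, 0, …
Sym-product of L_f,L_g gives L₀ (≤ ord 2).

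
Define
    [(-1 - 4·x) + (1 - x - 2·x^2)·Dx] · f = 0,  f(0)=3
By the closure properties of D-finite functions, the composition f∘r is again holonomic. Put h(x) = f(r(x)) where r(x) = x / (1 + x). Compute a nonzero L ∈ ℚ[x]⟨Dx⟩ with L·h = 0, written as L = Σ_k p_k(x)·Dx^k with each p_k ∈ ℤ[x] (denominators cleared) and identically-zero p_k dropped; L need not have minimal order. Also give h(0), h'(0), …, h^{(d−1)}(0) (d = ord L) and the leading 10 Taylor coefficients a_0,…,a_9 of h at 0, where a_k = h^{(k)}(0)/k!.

L = (1 + 5·x) + (-1 - 2·x + x^2 + 2·x^3)·Dx  (order 1).
h: a_k = 3, 3, 6, 0, 12, -12, 36, -60, 132, -252, …
ICs: h(0) = 3.

f: a_k = 3, 3, 9, 15, 33, 63, 129, 255, 513, 1023, …
L₀ from L_f via x↦r, Dx↦r'^{-1}Dx.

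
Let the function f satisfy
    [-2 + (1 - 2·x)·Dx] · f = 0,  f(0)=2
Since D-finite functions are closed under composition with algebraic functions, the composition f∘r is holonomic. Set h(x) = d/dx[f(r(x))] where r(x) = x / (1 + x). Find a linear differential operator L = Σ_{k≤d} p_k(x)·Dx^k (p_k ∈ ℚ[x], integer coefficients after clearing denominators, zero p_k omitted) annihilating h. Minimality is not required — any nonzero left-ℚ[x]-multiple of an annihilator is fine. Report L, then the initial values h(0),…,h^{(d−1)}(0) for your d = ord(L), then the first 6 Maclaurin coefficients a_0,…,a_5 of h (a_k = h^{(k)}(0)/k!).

f: a_k = 2, 4, 8, 16, 32, 64, …
Substitute x→r, Dx→(1/r')Dx; clear ⇒ L₀.
h=h₀': d/dx-closure on L₀ ⇒ L.
L = 2 + (-1 + x)·Dx  (order 1).
h: a_k = 4, 8, 12, 16, 20, 24, …
ICs: h(0) = 4.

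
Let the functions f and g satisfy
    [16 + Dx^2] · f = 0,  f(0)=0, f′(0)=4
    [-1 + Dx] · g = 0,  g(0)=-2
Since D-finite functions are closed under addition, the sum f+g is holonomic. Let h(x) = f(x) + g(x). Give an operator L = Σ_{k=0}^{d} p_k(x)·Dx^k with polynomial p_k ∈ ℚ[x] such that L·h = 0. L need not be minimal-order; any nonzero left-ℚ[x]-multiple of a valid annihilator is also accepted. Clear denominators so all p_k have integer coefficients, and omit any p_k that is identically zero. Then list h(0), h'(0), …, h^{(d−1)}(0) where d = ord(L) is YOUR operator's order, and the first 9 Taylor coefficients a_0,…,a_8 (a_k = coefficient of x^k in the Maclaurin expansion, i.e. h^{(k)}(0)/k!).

f: a_k = 0, 4, 0, -32/3, 0, 128/15, 0, -1024/315, 0, …
g: a_k = -2, -2, -1, -1/3, -1/12, -1/60, -1/360, -1/2520, -1/20160, …
h₀=f+g: left-lcm gives L₀, ord ≤ 3.
L = -16 + 16·Dx - Dx^2 + Dx^3  (order 3).
h: a_k = -2, 2, -1, -11, -1/12, 511/60, -1/360, -2731/840, -1/20160, …
ICs: h(0) = -2, h′(0) = 2, h′′(0) = -2.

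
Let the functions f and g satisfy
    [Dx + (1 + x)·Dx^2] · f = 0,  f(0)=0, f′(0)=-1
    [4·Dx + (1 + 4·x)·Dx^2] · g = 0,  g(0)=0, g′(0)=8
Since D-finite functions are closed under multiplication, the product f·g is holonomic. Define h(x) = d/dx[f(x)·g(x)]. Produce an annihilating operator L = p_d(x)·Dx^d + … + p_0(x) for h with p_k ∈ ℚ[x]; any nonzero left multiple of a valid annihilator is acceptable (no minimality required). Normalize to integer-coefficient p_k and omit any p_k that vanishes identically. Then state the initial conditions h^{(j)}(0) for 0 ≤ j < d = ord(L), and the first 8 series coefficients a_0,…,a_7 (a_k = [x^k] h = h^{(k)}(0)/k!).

L = (136 + 320·x + 256·x^2) + (290 + 1464·x + 2400·x^2 + 1280·x^3)·Dx + (92 + 740·x + 1992·x^2 + 2240·x^3 + 896·x^4)·Dx^2 + (5 + 58·x + 245·x^2 + 464·x^3 + 400·x^4 + 128·x^5)·Dx^3  (order 3).
h: a_k = 0, -16, 60, -640/3, 2350/3, -44408/15, 11396, -1552512/35, …
ICs: h(0) = 0, h′(0) = -16, h′′(0) = 120.

f: a_k = 0, -1, 1/2, -1/3, 1/4, -1/5, 1/6, -1/7, …
g: a_k = 0, 8, -16, 128/3, -128, 2048/5, -4096/3, 32768/7, …
Product ⇒ symmetric product L₀, ord ≤ 4.
Derive L from L₀ (diff closure).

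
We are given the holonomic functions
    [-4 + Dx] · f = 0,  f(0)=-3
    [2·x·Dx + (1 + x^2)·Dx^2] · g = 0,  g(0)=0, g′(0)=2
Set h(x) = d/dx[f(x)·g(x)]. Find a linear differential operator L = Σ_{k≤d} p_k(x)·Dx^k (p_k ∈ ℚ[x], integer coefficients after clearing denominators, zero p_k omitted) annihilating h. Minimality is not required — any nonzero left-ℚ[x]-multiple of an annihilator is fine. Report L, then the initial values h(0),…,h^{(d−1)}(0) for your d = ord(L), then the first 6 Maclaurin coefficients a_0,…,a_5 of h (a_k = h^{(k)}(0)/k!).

f: a_k = -3, -12, -24, -32, -32, -128/5, …
g: a_k = 0, 2, 0, -2/3, 0, 2/5, …
h₀=f·g: eliminate ⇒ L₀, order ≤ 1·2.
Differentiate: ansatz ord ≤ ord L₀ ⇒ L.
L = (28 - 32·x + 76·x^2 - 32·x^3 + 32·x^4) + (-15 + 12·x - 35·x^2 + 12·x^3 - 16·x^4)·Dx + (2 - x + 4·x^2 - x^3 + 2·x^4)·Dx^2  (order 2).
h: a_k = -6, -48, -138, -224, -246, -208, …
ICs: h(0) = -6, h′(0) = -48.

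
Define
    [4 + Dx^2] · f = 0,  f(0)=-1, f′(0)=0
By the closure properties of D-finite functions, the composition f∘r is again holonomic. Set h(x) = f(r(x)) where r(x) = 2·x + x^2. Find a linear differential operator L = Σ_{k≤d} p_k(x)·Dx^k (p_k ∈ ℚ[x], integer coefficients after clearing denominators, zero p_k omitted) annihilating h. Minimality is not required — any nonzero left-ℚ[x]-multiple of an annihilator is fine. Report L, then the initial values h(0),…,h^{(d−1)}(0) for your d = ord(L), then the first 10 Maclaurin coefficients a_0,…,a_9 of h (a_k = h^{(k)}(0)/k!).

f: a_k = -1, 0, 2, 0, -2/3, 0, 4/45, 0, -2/315, 0, …
Change of var in L_f (x↦r) gives L₀.
L = (16 + 48·x + 48·x^2 + 16·x^3) - Dx + (1 + x)·Dx^2  (order 2).
h: a_k = -1, 0, 8, 8, -26/3, -64/3, -464/45, 176/15, 5998/315, 2432/315, …
ICs: h(0) = -1, h′(0) = 0.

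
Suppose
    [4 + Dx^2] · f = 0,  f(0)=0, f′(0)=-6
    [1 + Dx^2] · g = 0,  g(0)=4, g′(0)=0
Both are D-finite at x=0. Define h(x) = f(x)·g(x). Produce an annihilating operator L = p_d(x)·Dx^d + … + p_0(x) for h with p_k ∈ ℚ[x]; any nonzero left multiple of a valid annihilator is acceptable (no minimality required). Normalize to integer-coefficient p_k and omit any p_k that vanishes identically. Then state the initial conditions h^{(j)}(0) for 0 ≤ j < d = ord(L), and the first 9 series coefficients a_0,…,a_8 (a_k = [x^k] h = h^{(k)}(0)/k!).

f: a_k = 0, -6, 0, 4, 0, -4/5, 0, 8/105, 0, …
g: a_k = 4, 0, -2, 0, 1/6, 0, -1/180, 0, 1/10080, …
f·g: L₀ = L_f ⊗_s L_g, ord ≤ 2·2.
L = 9 + 10·Dx^2 + Dx^4  (order 4).
h: a_k = 0, -24, 0, 28, 0, -61/5, 0, 547/210, 0, …
ICs: h(0) = 0, h′(0) = -24, h′′(0) = 0, h′′′(0) = 168.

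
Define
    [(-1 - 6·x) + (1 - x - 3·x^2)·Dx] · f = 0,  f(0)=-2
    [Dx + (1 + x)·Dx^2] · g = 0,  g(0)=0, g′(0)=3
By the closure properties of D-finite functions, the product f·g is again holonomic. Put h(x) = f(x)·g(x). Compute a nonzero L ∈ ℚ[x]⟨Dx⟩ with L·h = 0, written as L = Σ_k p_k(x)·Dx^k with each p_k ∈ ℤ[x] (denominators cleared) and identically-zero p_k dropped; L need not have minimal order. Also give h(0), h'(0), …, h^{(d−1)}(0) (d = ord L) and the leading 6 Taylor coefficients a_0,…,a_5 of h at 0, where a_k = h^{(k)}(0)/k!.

L = (7 + 12·x) + (1 + 15·x + 15·x^2)·Dx + (-1 + 4·x^2 + 3·x^3)·Dx^2  (order 2).
h: a_k = 0, -6, -3, -23, -61/2, -1007/10, …
ICs: h(0) = 0, h′(0) = -6.

f: a_k = -2, -2, -8, -14, -38, -80, …
g: a_k = 0, 3, -3/2, 1, -3/4, 3/5, …
Product ⇒ symmetric product L₀, ord ≤ 2.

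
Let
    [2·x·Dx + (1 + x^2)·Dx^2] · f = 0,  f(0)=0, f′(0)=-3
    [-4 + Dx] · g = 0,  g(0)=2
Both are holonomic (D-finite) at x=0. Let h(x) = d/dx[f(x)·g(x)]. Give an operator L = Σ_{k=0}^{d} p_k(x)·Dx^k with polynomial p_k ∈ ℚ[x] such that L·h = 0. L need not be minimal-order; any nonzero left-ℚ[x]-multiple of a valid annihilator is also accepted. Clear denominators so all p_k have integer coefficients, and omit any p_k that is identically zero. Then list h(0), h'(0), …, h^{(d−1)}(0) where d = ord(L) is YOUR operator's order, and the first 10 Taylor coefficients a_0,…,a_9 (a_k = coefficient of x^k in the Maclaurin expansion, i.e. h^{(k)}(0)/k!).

f: a_k = 0, -3, 0, 1, 0, -3/5, 0, 3/7, 0, -1/3, …
g: a_k = 2, 8, 16, 64/3, 64/3, 256/15, 512/45, 2048/315, 1024/315, 4096/2835, …
Product ⇒ symmetric product L₀, ord ≤ 2.
h₀' ⇒ L via d/dx closure of L₀.
L = (28 - 32·x + 76·x^2 - 32·x^3 + 32·x^4) + (-15 + 12·x - 35·x^2 + 12·x^3 - 16·x^4)·Dx + (2 - x + 4·x^2 - x^3 + 2·x^4)·Dx^2  (order 2).
h: a_k = -6, -48, -138, -224, -246, -208, -754/5, -1984/21, -314/7, -15088/945, …
ICs: h(0) = -6, h′(0) = -48.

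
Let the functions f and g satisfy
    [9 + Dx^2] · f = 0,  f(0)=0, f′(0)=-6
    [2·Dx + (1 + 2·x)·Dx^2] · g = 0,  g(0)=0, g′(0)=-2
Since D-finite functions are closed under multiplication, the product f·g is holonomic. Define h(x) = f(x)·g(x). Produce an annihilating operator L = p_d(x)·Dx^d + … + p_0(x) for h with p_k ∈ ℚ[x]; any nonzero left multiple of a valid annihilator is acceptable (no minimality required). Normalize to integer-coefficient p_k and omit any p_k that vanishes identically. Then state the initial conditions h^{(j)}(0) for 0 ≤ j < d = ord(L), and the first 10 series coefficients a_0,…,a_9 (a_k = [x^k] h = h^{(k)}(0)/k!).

f: a_k = 0, -6, 0, 9, 0, -81/20, 0, 243/280, 0, -243/2240, …
g: a_k = 0, -2, 2, -8/3, 4, -32/5, 32/3, -128/7, 32, -512/9, …
h₀=f·g: eliminate ⇒ L₀, order ≤ 2·2.
L = (63 + 1053·x + 3969·x^2 + 5832·x^3 + 2916·x^4) + (63 + 450·x + 972·x^2 + 648·x^3)·Dx + (25 + 270·x + 918·x^2 + 1296·x^3 + 648·x^4)·Dx^2 + (7 + 50·x + 108·x^2 + 72·x^3)·Dx^3 + (2 + 17·x + 53·x^2 + 72·x^3 + 36·x^4)·Dx^4  (order 4).
h: a_k = 0, 0, 12, -12, -2, -6, 45/2, -361/10, 1713/28, -3093/28, …
ICs: h(0) = 0, h′(0) = 0, h′′(0) = 24, h′′′(0) = -72.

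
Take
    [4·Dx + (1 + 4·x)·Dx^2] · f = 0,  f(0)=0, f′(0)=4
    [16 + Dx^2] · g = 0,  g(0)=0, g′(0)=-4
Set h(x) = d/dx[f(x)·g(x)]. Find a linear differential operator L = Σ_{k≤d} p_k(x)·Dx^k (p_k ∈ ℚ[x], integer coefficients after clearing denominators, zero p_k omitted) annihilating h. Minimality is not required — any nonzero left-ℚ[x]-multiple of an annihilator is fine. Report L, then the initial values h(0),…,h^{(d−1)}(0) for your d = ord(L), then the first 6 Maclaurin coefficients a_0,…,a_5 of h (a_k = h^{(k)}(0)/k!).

L = (-6400 - 45056·x - 172032·x^2 + 196608·x^3 + 2818048·x^4 + 6291456·x^5 + 4194304·x^6) + (-1536 - 8192·x + 20480·x^2 + 245760·x^3 + 655360·x^4 + 524288·x^5)·Dx + (-448 - 2816·x - 3584·x^2 + 73728·x^3 + 401408·x^4 + 786432·x^5 + 524288·x^6)·Dx^2 + (-96 - 512·x + 1280·x^2 + 15360·x^3 + 40960·x^4 + 32768·x^5)·Dx^3 + (-3 + 448·x^2 + 3840·x^3 + 14080·x^4 + 24576·x^5 + 16384·x^6)·Dx^4  (order 4).
h: a_k = 0, -32, 96, -512/3, 2560/3, -11264/3, …
ICs: h(0) = 0, h′(0) = -32, h′′(0) = 192, h′′′(0) = -1024.

f: a_k = 0, 4, -8, 64/3, -64, 1024/5, …
g: a_k = 0, -4, 0, 32/3, 0, -128/15, …
f·g: L₀ = L_f ⊗_s L_g, ord ≤ 2·2.
Differentiate: ansatz ord ≤ ord L₀ ⇒ L.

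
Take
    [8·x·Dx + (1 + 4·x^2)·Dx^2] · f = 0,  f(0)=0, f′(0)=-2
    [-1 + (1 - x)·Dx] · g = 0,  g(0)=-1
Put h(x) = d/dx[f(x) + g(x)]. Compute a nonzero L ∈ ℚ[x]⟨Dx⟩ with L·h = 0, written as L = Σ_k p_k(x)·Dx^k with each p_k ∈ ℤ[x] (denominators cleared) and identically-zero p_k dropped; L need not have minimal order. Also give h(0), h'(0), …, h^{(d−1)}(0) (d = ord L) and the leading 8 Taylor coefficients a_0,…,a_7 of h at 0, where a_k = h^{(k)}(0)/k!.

f: a_k = 0, -2, 0, 8/3, 0, -32/5, 0, 128/7, …
g: a_k = -1, -1, -1, -1, -1, -1, -1, -1, …
Weyl lclm of L_f,L_g ⇒ L₀ (ord ≤ 3).
h₀' ⇒ L via d/dx closure of L₀.
L = (8 - 32·x - 96·x^2) + (-7 + 8·x + 20·x^2 - 96·x^3)·Dx + (1 + 3·x + 12·x^3 - 16·x^4)·Dx^2  (order 2).
h: a_k = -3, -2, 5, -4, -37, -6, 121, -8, …
ICs: h(0) = -3, h′(0) = -2.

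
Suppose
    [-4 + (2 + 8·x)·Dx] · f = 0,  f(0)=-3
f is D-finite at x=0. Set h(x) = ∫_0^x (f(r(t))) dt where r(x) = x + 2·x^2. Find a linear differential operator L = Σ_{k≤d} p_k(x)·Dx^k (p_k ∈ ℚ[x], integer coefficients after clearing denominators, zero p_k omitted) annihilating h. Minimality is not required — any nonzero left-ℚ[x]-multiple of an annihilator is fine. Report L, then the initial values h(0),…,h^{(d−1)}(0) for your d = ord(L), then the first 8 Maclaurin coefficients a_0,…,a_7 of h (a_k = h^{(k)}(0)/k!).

L = (-2 - 8·x)·Dx + (1 + 4·x + 8·x^2)·Dx^2  (order 2).
h: a_k = 0, -3, -3, -2, 3, -18/5, 2, 36/7, …
ICs: h(0) = 0, h′(0) = -3.

f: a_k = -3, -6, 6, -12, 30, -84, 252, -792, …
L₀ from L_f via x↦r, Dx↦r'^{-1}Dx.
Integrate: L := L₀·Dx.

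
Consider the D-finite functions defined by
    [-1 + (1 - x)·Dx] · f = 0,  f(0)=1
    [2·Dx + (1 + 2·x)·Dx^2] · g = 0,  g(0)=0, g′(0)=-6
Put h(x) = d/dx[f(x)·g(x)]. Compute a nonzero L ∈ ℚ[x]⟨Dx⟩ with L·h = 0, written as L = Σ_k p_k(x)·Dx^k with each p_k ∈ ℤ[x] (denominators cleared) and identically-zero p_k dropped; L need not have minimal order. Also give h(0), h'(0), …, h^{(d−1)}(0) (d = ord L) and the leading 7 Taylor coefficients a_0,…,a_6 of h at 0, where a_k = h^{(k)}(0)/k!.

L = 8 + (-1 + 10·x)·Dx + (-1 - x + 2·x^2)·Dx^2  (order 2).
h: a_k = -6, 0, -24, 16, -76, 504/5, -1332/5, …
ICs: h(0) = -6, h′(0) = 0.

f: a_k = 1, 1, 1, 1, 1, 1, 1, …
g: a_k = 0, -6, 6, -8, 12, -96/5, 32, …
Product ⇒ symmetric product L₀, ord ≤ 2.
Differentiate: ansatz ord ≤ ord L₀ ⇒ L.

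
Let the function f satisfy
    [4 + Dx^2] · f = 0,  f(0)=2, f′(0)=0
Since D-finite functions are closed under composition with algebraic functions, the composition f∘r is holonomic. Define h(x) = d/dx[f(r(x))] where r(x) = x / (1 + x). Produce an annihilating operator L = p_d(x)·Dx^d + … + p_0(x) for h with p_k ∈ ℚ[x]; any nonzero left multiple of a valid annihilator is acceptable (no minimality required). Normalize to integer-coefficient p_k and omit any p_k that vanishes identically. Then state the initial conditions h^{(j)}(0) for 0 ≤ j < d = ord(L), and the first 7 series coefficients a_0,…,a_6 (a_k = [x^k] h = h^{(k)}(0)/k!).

f: a_k = 2, 0, -4, 0, 4/3, 0, -8/45, …
f∘r: x↦r, Dx↦Dx/r' in L_f ⇒ L₀.
h₀' ⇒ L via d/dx closure of L₀.
L = (10 + 12·x + 6·x^2) + (6 + 18·x + 18·x^2 + 6·x^3)·Dx + (1 + 4·x + 6·x^2 + 4·x^3 + x^4)·Dx^2  (order 2).
h: a_k = 0, -8, 24, -128/3, 160/3, -616/15, -56/5, …
ICs: h(0) = 0, h′(0) = -8.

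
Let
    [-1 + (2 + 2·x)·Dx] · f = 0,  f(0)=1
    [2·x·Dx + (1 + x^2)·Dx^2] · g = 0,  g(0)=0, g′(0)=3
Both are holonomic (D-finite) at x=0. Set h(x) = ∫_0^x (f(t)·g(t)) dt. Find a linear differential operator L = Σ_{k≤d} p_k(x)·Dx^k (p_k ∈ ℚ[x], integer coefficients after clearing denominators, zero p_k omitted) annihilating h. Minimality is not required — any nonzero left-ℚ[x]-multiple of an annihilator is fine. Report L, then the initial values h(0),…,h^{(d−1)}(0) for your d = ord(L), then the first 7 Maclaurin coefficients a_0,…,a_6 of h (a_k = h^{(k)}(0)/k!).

L = (3 - 4·x - x^2)·Dx + (-4 + 4·x + 12·x^2 + 4·x^3)·Dx^2 + (4 + 8·x + 8·x^2 + 8·x^3 + 4·x^4)·Dx^3  (order 3).
h: a_k = 0, 0, 3/2, 1/2, -11/32, -1/16, 389/3840, …
ICs: h(0) = 0, h′(0) = 0, h′′(0) = 3.

f: a_k = 1, 1/2, -1/8, 1/16, -5/128, 7/256, -21/1024, …
g: a_k = 0, 3, 0, -1, 0, 3/5, 0, …
h₀=f·g: eliminate ⇒ L₀, order ≤ 1·2.
∫: right-multiply L₀ by Dx.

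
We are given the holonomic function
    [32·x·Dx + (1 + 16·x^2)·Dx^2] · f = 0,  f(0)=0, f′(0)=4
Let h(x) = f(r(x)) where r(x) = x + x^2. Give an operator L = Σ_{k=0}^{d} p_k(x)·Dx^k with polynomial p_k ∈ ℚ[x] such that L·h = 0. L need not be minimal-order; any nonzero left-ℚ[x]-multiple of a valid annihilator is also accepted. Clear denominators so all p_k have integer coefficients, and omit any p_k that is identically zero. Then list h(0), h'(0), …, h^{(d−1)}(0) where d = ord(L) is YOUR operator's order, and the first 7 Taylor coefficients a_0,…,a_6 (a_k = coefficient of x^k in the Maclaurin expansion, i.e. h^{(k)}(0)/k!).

f: a_k = 0, 4, 0, -64/3, 0, 1024/5, 0, …
L₀ from L_f via x↦r, Dx↦r'^{-1}Dx.
L = (-2 + 32·x + 128·x^2 + 192·x^3 + 96·x^4)·Dx + (1 + 2·x + 16·x^2 + 64·x^3 + 80·x^4 + 32·x^5)·Dx^2  (order 2).
h: a_k = 0, 4, 4, -64/3, -64, 704/5, 3008/3, …
ICs: h(0) = 0, h′(0) = 4.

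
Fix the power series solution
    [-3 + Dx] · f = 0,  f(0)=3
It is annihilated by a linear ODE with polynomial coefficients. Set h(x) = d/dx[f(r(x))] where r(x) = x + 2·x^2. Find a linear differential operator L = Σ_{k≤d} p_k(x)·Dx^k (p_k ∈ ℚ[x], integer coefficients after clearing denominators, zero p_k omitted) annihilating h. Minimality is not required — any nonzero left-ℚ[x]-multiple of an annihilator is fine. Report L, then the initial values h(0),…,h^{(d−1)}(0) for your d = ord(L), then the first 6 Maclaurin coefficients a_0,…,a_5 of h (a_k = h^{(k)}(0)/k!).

f: a_k = 3, 9, 27/2, 27/2, 81/8, 243/40, …
L₀ from L_f via x↦r, Dx↦r'^{-1}Dx.
Derive L from L₀ (diff closure).
L = (7 + 24·x + 48·x^2) + (-1 - 4·x)·Dx  (order 1).
h: a_k = 9, 63, 405/2, 1161/2, 9963/8, 99549/40, …
ICs: h(0) = 9.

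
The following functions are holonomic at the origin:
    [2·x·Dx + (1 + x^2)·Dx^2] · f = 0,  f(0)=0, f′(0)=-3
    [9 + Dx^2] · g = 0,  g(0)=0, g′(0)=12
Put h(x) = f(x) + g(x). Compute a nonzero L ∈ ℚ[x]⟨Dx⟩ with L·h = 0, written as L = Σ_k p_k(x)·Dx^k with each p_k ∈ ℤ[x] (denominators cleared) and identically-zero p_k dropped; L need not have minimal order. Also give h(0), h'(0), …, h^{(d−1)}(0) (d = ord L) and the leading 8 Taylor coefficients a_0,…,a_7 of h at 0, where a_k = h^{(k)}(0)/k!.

L = (-54·x + 540·x^3 + 162·x^5)·Dx + (63 + 279·x^2 + 297·x^4 + 81·x^6)·Dx^2 + (-6·x + 60·x^3 + 18·x^5)·Dx^3 + (7 + 31·x^2 + 33·x^4 + 9·x^6)·Dx^4  (order 4).
h: a_k = 0, 9, 0, -17, 0, 15/2, 0, -183/140, …
ICs: h(0) = 0, h′(0) = 9, h′′(0) = 0, h′′′(0) = -102.

f: a_k = 0, -3, 0, 1, 0, -3/5, 0, 3/7, …
g: a_k = 0, 12, 0, -18, 0, 81/10, 0, -243/140, …
h₀=f+g: left-lcm gives L₀, ord ≤ 4.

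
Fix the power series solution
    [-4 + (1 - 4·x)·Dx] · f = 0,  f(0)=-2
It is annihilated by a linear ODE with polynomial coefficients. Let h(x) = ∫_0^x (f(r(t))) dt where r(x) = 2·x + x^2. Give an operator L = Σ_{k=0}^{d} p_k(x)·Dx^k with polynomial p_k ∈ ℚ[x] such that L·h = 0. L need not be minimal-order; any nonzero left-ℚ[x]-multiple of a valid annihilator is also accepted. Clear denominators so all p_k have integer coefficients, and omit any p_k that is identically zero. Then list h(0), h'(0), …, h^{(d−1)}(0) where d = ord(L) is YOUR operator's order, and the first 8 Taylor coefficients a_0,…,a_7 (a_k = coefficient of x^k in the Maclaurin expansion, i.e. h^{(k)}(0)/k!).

L = (8 + 8·x)·Dx + (-1 + 8·x + 4·x^2)·Dx^2  (order 2).
h: a_k = 0, -2, -8, -136/3, -288, -1952, -41344/3, -700544/7, …
ICs: h(0) = 0, h′(0) = -2.

f: a_k = -2, -8, -32, -128, -512, -2048, -8192, -32768, …
Change of var in L_f (x↦r) gives L₀.
h=∫₀ˣh₀: take L = L₀·Dx.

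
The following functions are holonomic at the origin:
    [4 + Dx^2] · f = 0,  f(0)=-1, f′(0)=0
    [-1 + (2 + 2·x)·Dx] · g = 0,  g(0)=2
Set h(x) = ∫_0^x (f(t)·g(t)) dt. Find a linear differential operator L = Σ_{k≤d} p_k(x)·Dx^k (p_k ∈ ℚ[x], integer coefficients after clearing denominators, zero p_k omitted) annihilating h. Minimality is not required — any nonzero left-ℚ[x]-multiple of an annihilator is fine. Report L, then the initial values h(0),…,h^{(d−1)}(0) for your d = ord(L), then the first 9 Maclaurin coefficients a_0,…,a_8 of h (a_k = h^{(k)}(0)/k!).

f: a_k = -1, 0, 2, 0, -2/3, 0, 4/45, 0, -2/315, …
g: a_k = 2, 1, -1/4, 1/8, -5/64, 7/128, -21/512, 33/1024, -429/16384, …
h₀=f·g: eliminate ⇒ L₀, order ≤ 2·1.
h=∫₀ˣh₀: take L = L₀·Dx.
L = (19 + 32·x + 16·x^2)·Dx + (-4 - 4·x)·Dx^2 + (4 + 8·x + 4·x^2)·Dx^3  (order 3).
h: a_k = 0, -2, -1/2, 17/12, 15/32, -337/960, -181/2304, 5281/161280, 3811/368640, …
ICs: h(0) = 0, h′(0) = -2, h′′(0) = -1.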